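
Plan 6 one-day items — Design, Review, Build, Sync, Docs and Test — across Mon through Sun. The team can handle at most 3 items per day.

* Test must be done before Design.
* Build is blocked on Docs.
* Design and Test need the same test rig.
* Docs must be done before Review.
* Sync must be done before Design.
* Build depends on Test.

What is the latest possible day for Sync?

Sat

Downstream work caps Sync at Sat.
Sync at Sat is achievable: Sync -> Sat; Design -> Sun; Test -> Mon; Docs -> Mon; Review -> Tue; Build -> Tue.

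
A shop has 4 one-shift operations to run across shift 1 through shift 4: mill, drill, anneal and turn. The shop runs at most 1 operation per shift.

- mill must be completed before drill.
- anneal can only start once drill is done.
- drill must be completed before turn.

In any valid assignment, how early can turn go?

Precedence pushes turn to at least shift 3.
turn at shift 3 is achievable: anneal=shift 4; turn=shift 3; mill=shift 1; drill=shift 2.

shift 3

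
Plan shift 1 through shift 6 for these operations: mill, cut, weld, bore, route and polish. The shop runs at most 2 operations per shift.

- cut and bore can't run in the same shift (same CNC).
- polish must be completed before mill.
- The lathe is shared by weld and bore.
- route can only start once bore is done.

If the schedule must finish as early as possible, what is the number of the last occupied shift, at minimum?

The precedence chain requires at least 2 distinct shifts.
With at most 2 per shift and 6 operations, at least 3 shifts are needed.
3 works (last occupied shift: shift 3): for example bore in shift 1, route in shift 2, mill in shift 2, weld in shift 3, cut in shift 3, polish in shift 1.

3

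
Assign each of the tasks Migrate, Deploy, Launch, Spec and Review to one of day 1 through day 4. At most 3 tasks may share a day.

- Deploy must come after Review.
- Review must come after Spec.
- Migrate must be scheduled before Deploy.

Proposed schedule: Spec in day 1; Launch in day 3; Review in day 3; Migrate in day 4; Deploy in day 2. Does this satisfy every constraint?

No — it violates: Migrate must be scheduled before Deploy

Migrate must be scheduled before Deploy — violated.
Deploy must come after Review — violated.
Review must come after Spec — holds.
At most 3 tasks may share a day — holds.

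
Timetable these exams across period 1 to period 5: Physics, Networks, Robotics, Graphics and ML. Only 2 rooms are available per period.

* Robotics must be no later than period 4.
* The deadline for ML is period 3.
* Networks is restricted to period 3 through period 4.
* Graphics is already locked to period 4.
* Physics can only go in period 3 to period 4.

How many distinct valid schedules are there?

22

Splitting on Physics: it can be period 3 (14), period 4 (8). Listing each branch's schedules as (Networks, Robotics, Graphics, ML) by period number:
Physics=period 3: (3,1,4,1) (3,1,4,2) (3,2,4,1) (3,2,4,2) (3,4,4,1) (3,4,4,2) (4,1,4,1) (4,1,4,2) (4,1,4,3) (4,2,4,1) (4,2,4,2) (4,2,4,3) (4,3,4,1) (4,3,4,2) — 14.
Physics=period 4: (3,1,4,1) (3,1,4,2) (3,1,4,3) (3,2,4,1) (3,2,4,2) (3,2,4,3) (3,3,4,1) (3,3,4,2) — 8.
Summing: 14 + 8 = 22.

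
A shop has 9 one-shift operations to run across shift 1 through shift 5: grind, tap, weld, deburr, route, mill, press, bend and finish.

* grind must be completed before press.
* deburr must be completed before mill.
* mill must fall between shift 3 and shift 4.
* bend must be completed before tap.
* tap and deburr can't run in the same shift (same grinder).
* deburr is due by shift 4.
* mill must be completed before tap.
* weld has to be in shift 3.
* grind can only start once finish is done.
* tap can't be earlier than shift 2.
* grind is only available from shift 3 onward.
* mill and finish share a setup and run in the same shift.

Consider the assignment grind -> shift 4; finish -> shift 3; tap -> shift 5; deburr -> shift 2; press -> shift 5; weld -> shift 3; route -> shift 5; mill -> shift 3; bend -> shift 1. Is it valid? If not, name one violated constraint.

mill must be completed before tap — holds.
mill and finish share a setup and run in the same shift — holds.
weld has to be in shift 3 — holds.
deburr must be completed before mill — holds.
grind can only start once finish is done — holds.
tap can't be earlier than shift 2 — holds.
bend must be completed before tap — holds.
mill must fall between shift 3 and shift 4 — holds.
grind is only available from shift 3 onward — holds.
tap and deburr can't run in the same shift (same grinder) — holds.
deburr is due by shift 4 — holds.
grind must be completed before press — holds.

Valid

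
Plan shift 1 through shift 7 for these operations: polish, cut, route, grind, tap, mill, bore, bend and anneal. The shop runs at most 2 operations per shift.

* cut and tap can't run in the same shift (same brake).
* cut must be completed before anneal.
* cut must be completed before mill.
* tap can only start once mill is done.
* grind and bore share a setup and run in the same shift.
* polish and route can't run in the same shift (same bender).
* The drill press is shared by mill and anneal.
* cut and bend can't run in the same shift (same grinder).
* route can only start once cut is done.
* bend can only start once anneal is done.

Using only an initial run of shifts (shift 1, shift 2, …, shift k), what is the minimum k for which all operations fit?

The precedence chain requires at least 3 distinct shifts.
With at most 2 per shift and 9 operations, at least 5 shifts are needed.
5 works (last occupied shift: shift 5): for example tap in shift 3; grind in shift 5; bend in shift 4; bore in shift 5; mill in shift 2; cut in shift 1; polish in shift 1; anneal in shift 3; route in shift 2.

5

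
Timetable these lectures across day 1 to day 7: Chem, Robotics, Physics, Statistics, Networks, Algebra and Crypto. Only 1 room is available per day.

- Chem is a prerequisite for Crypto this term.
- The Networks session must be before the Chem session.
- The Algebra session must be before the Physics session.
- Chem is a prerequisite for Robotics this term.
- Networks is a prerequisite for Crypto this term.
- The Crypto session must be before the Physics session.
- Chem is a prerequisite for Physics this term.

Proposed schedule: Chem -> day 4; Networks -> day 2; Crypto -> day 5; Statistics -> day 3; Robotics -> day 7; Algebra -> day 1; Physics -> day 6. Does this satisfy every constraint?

Yes, all constraints hold

The Crypto session must be before the Physics session — holds.
Only 1 room is available per day — holds.
Chem is a prerequisite for Crypto this term — holds.
Chem is a prerequisite for Physics this term — holds.
Chem is a prerequisite for Robotics this term — holds.
The Algebra session must be before the Physics session — holds.
Networks is a prerequisite for Crypto this term — holds.
The Networks session must be before the Chem session — holds.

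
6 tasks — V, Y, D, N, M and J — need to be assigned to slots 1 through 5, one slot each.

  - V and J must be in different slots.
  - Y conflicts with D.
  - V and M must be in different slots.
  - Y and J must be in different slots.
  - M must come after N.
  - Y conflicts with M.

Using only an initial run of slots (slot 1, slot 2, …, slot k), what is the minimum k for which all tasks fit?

2 slots

The precedence chain requires at least 2 distinct slots.
2 works (last occupied slot: 2): for example J=2; Y=1; V=1; M=2; N=1; D=2.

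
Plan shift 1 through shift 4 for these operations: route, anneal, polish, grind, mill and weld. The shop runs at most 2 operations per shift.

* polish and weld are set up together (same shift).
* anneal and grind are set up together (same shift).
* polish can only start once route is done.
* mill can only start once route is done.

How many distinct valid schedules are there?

8

Splitting on route: it can be shift 1 (6), shift 2 (2). Listing each branch's schedules as (anneal, polish, grind, mill, weld) by shift number:
route=shift 1: (2,3,2,4,3) (2,4,2,3,4) (3,2,3,4,2) (3,4,3,2,4) (4,2,4,3,2) (4,3,4,2,3) — 6.
route=shift 2: (1,3,1,4,3) (1,4,1,3,4) — 2.
Summing: 6 + 2 = 8.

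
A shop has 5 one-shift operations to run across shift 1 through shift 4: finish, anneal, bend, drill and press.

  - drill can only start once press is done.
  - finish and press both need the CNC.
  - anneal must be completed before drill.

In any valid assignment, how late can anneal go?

Downstream work caps anneal at shift 3.
anneal at shift 3 is achievable: press=shift 1, bend=shift 1, finish=shift 2, anneal=shift 3, drill=shift 4.

shift 3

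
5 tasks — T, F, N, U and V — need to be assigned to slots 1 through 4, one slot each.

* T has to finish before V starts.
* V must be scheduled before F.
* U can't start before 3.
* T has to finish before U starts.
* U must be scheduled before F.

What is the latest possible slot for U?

U is available from 3; downstream work caps U at 3.
U at 3 is achievable: U in 3; F in 4; N in 1; T in 1; V in 2.

3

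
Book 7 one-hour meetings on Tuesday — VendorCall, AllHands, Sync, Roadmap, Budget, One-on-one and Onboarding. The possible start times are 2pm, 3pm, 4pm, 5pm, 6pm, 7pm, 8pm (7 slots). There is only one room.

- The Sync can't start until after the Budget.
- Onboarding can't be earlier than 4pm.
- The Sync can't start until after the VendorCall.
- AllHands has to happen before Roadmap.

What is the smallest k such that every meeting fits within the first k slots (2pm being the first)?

7

The precedence chain requires at least 2 distinct slots.
With at most 1 per slot and 7 meetings, at least 7 slots are needed.
Onboarding can't be placed before 4pm — that is slot 3 counting from 2pm — so the schedule must run through at least 3 slots.
7 works (last occupied slot: 8pm): for example Roadmap=7pm, VendorCall=2pm, Sync=5pm, Onboarding=4pm, One-on-one=8pm, AllHands=6pm, Budget=3pm.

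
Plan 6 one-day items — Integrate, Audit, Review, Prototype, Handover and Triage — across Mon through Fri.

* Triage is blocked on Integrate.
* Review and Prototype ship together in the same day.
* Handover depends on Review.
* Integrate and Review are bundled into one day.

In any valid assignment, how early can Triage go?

Tue

Precedence pushes Triage to at least Tue.
Triage at Tue is achievable: Handover in Tue; Prototype in Mon; Audit in Mon; Integrate in Mon; Triage in Tue; Review in Mon.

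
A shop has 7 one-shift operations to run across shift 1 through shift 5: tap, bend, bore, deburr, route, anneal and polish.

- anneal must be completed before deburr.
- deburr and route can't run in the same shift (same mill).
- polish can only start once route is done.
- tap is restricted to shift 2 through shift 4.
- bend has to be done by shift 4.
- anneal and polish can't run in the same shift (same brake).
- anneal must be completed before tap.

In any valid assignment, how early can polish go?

Precedence pushes polish to at least shift 2.
polish at shift 2 is achievable: polish in shift 2; bend in shift 1; anneal in shift 1; route in shift 1; bore in shift 1; deburr in shift 2; tap in shift 2.

shift 2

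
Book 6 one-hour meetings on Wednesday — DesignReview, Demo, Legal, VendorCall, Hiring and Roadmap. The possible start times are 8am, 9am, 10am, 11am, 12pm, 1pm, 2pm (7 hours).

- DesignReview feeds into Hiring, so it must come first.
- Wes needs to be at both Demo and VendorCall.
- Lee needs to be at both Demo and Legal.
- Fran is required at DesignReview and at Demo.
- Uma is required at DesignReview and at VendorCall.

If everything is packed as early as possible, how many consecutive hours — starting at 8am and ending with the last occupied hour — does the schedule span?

3

The precedence chain requires at least 2 distinct hours.
Could 2 hours be enough, i.e. nothing placed later than 9am? No: Hiring must come after DesignReview (at 8am or later) → {9am}; DesignReview must come before Hiring (at 9am or earlier) → {8am}; VendorCall can't share with DesignReview (8am) → {9am}; Demo can't share with DesignReview (8am) → {9am}; VendorCall can't share with Demo (9am) → nothing is left.
So 2 hours is not enough.
3 works (last occupied hour: 10am): for example Hiring -> 9am; DesignReview -> 8am; Legal -> 8am; Demo -> 9am; Roadmap -> 8am; VendorCall -> 10am.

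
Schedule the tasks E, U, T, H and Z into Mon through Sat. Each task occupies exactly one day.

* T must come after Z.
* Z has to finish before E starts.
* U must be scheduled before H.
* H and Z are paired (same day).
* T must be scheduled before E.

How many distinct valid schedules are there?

Splitting on E: it can be Thu (1), Fri (4), Sat (10). Listing each branch's schedules as (U, T, H, Z):
E=Thu: (Mon,Wed,Tue,Tue) — 1.
E=Fri: (Mon,Wed,Tue,Tue) (Mon,Thu,Tue,Tue) (Mon,Thu,Wed,Wed) (Tue,Thu,Wed,Wed) — 4.
E=Sat: (Mon,Wed,Tue,Tue) (Mon,Thu,Tue,Tue) (Mon,Thu,Wed,Wed) (Mon,Fri,Tue,Tue) (Mon,Fri,Wed,Wed) (Mon,Fri,Thu,Thu) (Tue,Thu,Wed,Wed) (Tue,Fri,Wed,Wed) (Tue,Fri,Thu,Thu) (Wed,Fri,Thu,Thu) — 10.
Summing: 1 + 4 + 10 = 15.

15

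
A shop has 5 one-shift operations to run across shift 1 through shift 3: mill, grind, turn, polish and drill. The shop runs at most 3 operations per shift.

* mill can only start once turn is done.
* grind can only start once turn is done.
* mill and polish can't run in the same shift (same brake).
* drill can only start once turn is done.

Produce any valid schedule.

drill -> shift 2, grind -> shift 2, mill -> shift 2, turn -> shift 1, polish -> shift 1

Checking: turn(shift 1) before grind(shift 2); turn(shift 1) before mill(shift 2); turn(shift 1) before drill(shift 2); mill(shift 2) != polish(shift 1); max 3 per shift (cap 3).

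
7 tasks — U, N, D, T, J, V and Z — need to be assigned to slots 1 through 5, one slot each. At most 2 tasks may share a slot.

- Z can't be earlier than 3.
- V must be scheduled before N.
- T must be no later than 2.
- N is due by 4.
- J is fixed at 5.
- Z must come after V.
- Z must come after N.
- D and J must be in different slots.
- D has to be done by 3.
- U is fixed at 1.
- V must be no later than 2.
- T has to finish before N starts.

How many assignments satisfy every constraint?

Splitting on N: it can be 3 (12), 4 (6). Listing each branch's schedules as (U, D, T, J, V, Z):
N=3: (1,1,2,5,2,4) (1,1,2,5,2,5) (1,2,1,5,2,4) (1,2,1,5,2,5) (1,2,2,5,1,4) (1,2,2,5,1,5) (1,3,1,5,2,4) (1,3,1,5,2,5) (1,3,2,5,1,4) (1,3,2,5,1,5) (1,3,2,5,2,4) (1,3,2,5,2,5) — 12.
N=4: (1,1,2,5,2,5) (1,2,1,5,2,5) (1,2,2,5,1,5) (1,3,1,5,2,5) (1,3,2,5,1,5) (1,3,2,5,2,5) — 6.
Summing: 12 + 6 = 18.

18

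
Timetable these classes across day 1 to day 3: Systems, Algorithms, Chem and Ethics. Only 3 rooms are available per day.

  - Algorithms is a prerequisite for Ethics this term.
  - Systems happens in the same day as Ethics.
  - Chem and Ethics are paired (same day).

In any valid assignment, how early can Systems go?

day 2

Systems must be in the same day as Ethics, which can't be before day 2, so Systems is at least day 2.
Systems at day 2 is achievable: Ethics=day 2; Chem=day 2; Systems=day 2; Algorithms=day 1.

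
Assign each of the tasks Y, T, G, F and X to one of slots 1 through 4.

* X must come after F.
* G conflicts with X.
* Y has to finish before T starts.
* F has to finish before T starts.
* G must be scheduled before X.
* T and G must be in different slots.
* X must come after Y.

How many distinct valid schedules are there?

57

Splitting on Y: it can be 1 (27), 2 (21), 3 (9). Listing each branch's schedules as (T, G, F, X):
Y=1: (2,1,1,2) (2,1,1,3) (2,1,1,4) (2,3,1,4) (3,1,1,2) (3,1,1,3) (3,1,1,4) (3,1,2,3) (3,1,2,4) (3,2,1,3) (3,2,1,4) (3,2,2,3) (3,2,2,4) (4,1,1,2) (4,1,1,3) (4,1,1,4) (4,1,2,3) (4,1,2,4) (4,1,3,4) (4,2,1,3) (4,2,1,4) (4,2,2,3) (4,2,2,4) (4,2,3,4) (4,3,1,4) (4,3,2,4) (4,3,3,4) — 27.
Y=2: (3,1,1,3) (3,1,1,4) (3,1,2,3) (3,1,2,4) (3,2,1,3) (3,2,1,4) (3,2,2,3) (3,2,2,4) (4,1,1,3) (4,1,1,4) (4,1,2,3) (4,1,2,4) (4,1,3,4) (4,2,1,3) (4,2,1,4) (4,2,2,3) (4,2,2,4) (4,2,3,4) (4,3,1,4) (4,3,2,4) (4,3,3,4) — 21.
Y=3: (4,1,1,4) (4,1,2,4) (4,1,3,4) (4,2,1,4) (4,2,2,4) (4,2,3,4) (4,3,1,4) (4,3,2,4) (4,3,3,4) — 9.
Summing: 27 + 21 + 9 = 57.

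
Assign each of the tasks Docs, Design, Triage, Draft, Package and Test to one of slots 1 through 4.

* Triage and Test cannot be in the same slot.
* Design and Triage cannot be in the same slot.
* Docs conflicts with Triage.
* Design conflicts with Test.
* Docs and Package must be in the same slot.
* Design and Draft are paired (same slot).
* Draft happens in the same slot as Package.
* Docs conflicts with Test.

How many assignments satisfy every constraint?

24

Splitting on Docs: it can be 1 (6), 2 (6), 3 (6), 4 (6). Listing each branch's schedules as (Design, Triage, Draft, Package, Test):
Docs=1: (1,2,1,1,3) (1,2,1,1,4) (1,3,1,1,2) (1,3,1,1,4) (1,4,1,1,2) (1,4,1,1,3) — 6.
Docs=2: (2,1,2,2,3) (2,1,2,2,4) (2,3,2,2,1) (2,3,2,2,4) (2,4,2,2,1) (2,4,2,2,3) — 6.
Docs=3: (3,1,3,3,2) (3,1,3,3,4) (3,2,3,3,1) (3,2,3,3,4) (3,4,3,3,1) (3,4,3,3,2) — 6.
Docs=4: (4,1,4,4,2) (4,1,4,4,3) (4,2,4,4,1) (4,2,4,4,3) (4,3,4,4,1) (4,3,4,4,2) — 6.
Summing: 6 + 6 + 6 + 6 = 24.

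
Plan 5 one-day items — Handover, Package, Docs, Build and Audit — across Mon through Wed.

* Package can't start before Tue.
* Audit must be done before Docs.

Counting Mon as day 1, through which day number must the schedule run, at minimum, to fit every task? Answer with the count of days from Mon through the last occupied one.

2 days

The precedence chain requires at least 2 distinct days.
2 works (last occupied day: Tue): for example Package=Tue; Handover=Mon; Docs=Tue; Audit=Mon; Build=Mon.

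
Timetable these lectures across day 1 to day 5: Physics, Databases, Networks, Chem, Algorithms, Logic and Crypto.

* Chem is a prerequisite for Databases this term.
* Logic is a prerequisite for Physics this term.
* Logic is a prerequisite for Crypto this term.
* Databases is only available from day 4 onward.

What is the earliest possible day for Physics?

day 2

Precedence pushes Physics to at least day 2.
Physics at day 2 is achievable: Physics=day 2; Networks=day 1; Algorithms=day 1; Crypto=day 2; Databases=day 4; Logic=day 1; Chem=day 1.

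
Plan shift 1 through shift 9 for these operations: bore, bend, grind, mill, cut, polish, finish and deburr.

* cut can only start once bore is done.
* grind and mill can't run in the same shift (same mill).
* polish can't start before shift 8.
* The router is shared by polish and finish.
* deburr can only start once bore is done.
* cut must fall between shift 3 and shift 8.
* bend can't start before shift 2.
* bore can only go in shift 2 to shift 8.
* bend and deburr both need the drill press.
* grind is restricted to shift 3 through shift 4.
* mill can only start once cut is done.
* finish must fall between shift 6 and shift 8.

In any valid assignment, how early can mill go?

Precedence pushes mill to at least shift 4.
mill at shift 4 is achievable: grind -> shift 3; polish -> shift 8; bore -> shift 2; mill -> shift 4; deburr -> shift 3; finish -> shift 6; cut -> shift 3; bend -> shift 2.

shift 4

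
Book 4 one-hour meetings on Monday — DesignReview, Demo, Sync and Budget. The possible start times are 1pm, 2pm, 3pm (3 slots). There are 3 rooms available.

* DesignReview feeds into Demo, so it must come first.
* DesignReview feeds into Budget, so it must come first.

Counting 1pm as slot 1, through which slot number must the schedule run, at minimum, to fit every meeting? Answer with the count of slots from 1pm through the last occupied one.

2

The precedence chain requires at least 2 distinct slots.
With at most 3 per slot and 4 meetings, at least 2 slots are needed.
2 works (last occupied slot: 2pm): for example DesignReview=1pm; Budget=2pm; Demo=2pm; Sync=1pm.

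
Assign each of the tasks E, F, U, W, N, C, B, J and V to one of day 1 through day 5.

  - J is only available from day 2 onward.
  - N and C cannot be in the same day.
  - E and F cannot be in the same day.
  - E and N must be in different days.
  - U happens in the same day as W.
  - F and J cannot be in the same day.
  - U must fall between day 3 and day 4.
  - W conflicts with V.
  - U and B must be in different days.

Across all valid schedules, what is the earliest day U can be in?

day 3

U is available from day 3; U's own window allows nothing later than day 4.
U at day 3 is achievable: F in day 3; U in day 3; C in day 1; N in day 2; J in day 2; E in day 1; W in day 3; B in day 1; V in day 1.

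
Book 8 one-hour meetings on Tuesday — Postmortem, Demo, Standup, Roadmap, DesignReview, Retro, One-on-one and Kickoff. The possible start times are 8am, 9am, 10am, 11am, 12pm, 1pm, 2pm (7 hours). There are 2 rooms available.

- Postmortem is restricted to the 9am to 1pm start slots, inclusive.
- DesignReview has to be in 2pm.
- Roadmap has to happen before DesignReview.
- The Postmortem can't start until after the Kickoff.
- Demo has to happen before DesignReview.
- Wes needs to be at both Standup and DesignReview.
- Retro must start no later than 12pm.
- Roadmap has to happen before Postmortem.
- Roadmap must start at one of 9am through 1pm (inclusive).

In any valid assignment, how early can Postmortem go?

Postmortem is available from 9am; precedence pushes Postmortem to at least 10am; Postmortem's own window allows nothing later than 1pm.
Postmortem at 10am is achievable: Kickoff=9am, Demo=8am, Retro=8am, Roadmap=9am, Standup=10am, One-on-one=11am, DesignReview=2pm, Postmortem=10am.

10am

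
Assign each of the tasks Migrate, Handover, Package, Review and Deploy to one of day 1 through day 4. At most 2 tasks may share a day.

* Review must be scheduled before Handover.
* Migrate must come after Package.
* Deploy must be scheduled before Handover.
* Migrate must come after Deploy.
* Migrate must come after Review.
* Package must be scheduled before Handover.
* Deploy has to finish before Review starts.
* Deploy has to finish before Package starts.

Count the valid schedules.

Splitting on Migrate: it can be day 3 (2), day 4 (6). Listing each branch's schedules as (Handover, Package, Review, Deploy) by day number:
Migrate=day 3: (3,2,2,1) (4,2,2,1) — 2.
Migrate=day 4: (3,2,2,1) (4,2,2,1) (4,2,3,1) (4,3,2,1) (4,3,3,1) (4,3,3,2) — 6.
Summing: 2 + 6 = 8.

8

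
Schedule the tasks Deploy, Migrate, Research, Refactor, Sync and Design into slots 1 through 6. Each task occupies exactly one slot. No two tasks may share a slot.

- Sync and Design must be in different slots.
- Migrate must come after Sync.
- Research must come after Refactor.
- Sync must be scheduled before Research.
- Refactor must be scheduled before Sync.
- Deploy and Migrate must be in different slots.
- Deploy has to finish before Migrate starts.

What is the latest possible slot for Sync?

Precedence pushes Sync to at least 2; downstream work caps Sync at 5.
Sync at 4 is achievable: Migrate in 5; Deploy in 2; Sync in 4; Design in 3; Refactor in 1; Research in 6.
Nothing later works — the conflict and capacity constraints rule out every slot after 4.

4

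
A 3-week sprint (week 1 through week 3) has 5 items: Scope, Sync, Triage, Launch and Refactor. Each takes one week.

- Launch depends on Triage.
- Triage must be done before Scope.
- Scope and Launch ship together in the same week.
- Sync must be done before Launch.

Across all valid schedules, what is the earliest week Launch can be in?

week 2

Precedence pushes Launch to at least week 2.
Launch at week 2 is achievable: Refactor -> week 1; Triage -> week 1; Sync -> week 1; Scope -> week 2; Launch -> week 2.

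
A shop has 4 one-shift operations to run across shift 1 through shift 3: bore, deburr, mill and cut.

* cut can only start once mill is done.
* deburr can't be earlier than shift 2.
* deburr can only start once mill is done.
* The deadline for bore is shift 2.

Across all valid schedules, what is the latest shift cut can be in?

Precedence pushes cut to at least shift 2.
cut at shift 3 is achievable: deburr in shift 2, mill in shift 1, cut in shift 3, bore in shift 1.

shift 3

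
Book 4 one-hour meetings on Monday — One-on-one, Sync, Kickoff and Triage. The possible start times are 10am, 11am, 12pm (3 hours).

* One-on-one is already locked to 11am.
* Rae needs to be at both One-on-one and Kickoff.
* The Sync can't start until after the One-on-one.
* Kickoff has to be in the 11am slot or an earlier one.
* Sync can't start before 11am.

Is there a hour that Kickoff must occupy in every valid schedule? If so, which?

Kickoff's window is 10am–11am.
One-on-one is fixed at 11am, and Kickoff can't share a hour with One-on-one.
So Kickoff must be 10am.

10am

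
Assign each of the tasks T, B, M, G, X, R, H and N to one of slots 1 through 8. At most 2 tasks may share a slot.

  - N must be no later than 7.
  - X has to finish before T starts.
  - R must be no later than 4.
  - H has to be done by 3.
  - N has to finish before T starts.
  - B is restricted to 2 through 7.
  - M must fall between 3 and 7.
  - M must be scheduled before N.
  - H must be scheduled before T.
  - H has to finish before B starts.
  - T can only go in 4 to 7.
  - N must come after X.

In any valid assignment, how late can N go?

6

Precedence pushes N to at least 4; N's own window allows nothing later than 7; downstream work caps N at 6.
N at 6 is achievable: X -> 2; G -> 3; R -> 1; M -> 3; B -> 2; H -> 1; N -> 6; T -> 7.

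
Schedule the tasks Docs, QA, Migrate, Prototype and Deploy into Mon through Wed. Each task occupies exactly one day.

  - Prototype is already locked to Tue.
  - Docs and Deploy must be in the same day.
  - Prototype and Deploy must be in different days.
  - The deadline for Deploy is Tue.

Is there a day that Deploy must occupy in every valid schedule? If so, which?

Deploy's window is Mon–Tue.
Prototype is fixed at Tue, and Deploy can't share a day with Prototype.
So Deploy must be Mon.

Mon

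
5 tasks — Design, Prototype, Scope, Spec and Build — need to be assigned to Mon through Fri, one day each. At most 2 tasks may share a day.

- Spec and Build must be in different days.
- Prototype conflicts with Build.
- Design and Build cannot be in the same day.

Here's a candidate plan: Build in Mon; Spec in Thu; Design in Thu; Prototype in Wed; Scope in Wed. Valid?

Yes

Design and Build cannot be in the same day — holds.
Spec and Build must be in different days — holds.
Prototype conflicts with Build — holds.
At most 2 tasks may share a day — holds.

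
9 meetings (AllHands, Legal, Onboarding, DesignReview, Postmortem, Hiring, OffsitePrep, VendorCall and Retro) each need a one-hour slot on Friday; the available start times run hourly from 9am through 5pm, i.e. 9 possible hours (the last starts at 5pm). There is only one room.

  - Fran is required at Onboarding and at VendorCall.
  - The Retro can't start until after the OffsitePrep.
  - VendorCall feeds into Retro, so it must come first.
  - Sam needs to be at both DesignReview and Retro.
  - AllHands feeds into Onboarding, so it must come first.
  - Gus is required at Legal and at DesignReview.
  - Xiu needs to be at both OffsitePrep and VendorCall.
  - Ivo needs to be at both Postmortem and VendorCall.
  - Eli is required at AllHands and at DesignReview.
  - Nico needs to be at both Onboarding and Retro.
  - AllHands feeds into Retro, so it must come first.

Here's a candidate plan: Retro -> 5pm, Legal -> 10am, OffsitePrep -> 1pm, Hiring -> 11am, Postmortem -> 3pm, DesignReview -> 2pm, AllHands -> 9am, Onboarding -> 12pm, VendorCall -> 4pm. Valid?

Yes, all constraints hold

Sam needs to be at both DesignReview and Retro — holds.
Ivo needs to be at both Postmortem and VendorCall — holds.
AllHands feeds into Retro, so it must come first — holds.
Gus is required at Legal and at DesignReview — holds.
Fran is required at Onboarding and at VendorCall — holds.
There is only one room — holds.
Eli is required at AllHands and at DesignReview — holds.
VendorCall feeds into Retro, so it must come first — holds.
Nico needs to be at both Onboarding and Retro — holds.
Xiu needs to be at both OffsitePrep and VendorCall — holds.
AllHands feeds into Onboarding, so it must come first — holds.
The Retro can't start until after the OffsitePrep — holds.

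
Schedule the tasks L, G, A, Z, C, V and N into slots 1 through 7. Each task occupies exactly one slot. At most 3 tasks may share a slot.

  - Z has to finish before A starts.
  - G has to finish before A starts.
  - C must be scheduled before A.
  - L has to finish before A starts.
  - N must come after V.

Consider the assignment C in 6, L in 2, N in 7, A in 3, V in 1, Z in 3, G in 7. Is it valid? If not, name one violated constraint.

No — it violates: G has to finish before A starts

At most 3 tasks may share a slot — holds.
N must come after V — holds.
C must be scheduled before A — violated.
G has to finish before A starts — violated.
Z has to finish before A starts — violated.
L has to finish before A starts — holds.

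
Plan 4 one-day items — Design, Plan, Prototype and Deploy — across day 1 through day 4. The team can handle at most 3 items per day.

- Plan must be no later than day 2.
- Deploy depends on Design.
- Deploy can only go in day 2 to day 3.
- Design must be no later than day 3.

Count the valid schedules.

Splitting on Design: it can be day 1 (16), day 2 (8). Listing each branch's schedules as (Plan, Prototype, Deploy) by day number:
Design=day 1: (1,1,2) (1,1,3) (1,2,2) (1,2,3) (1,3,2) (1,3,3) (1,4,2) (1,4,3) (2,1,2) (2,1,3) (2,2,2) (2,2,3) (2,3,2) (2,3,3) (2,4,2) (2,4,3) — 16.
Design=day 2: (1,1,3) (1,2,3) (1,3,3) (1,4,3) (2,1,3) (2,2,3) (2,3,3) (2,4,3) — 8.
Summing: 16 + 8 = 24.

24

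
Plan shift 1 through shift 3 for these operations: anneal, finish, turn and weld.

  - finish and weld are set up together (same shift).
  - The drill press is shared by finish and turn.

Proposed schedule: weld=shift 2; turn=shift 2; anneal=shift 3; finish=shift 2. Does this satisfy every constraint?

Invalid. The drill press is shared by finish and turn.

finish and weld are set up together (same shift) — holds.
The drill press is shared by finish and turn — violated.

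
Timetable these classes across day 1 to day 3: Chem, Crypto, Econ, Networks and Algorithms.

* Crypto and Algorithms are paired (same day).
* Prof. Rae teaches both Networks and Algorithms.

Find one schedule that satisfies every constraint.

Networks in day 2; Algorithms in day 1; Econ in day 1; Chem in day 1; Crypto in day 1

Checking: Networks(day 2) != Algorithms(day 1); Crypto = Algorithms = day 1.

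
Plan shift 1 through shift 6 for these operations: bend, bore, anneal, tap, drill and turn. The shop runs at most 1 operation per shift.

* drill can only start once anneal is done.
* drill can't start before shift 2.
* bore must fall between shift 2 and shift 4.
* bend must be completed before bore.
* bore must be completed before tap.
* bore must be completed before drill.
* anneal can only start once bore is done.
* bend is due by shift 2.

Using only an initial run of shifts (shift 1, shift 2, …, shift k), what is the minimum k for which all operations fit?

6

The precedence chain requires at least 4 distinct shifts.
With at most 1 per shift and 6 operations, at least 6 shifts are needed.
6 works (last occupied shift: shift 6): for example anneal=shift 3; bore=shift 2; bend=shift 1; drill=shift 4; tap=shift 5; turn=shift 6.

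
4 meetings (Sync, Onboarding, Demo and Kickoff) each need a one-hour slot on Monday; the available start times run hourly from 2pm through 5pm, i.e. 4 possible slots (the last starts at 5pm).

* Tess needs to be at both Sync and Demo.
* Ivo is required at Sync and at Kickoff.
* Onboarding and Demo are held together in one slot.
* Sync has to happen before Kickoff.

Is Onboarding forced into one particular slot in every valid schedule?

Onboarding can be 2pm (e.g. Sync in 3pm, Kickoff in 4pm, Demo in 2pm, Onboarding in 2pm) or 3pm (e.g. Sync in 2pm; Onboarding in 3pm; Kickoff in 3pm; Demo in 3pm).

No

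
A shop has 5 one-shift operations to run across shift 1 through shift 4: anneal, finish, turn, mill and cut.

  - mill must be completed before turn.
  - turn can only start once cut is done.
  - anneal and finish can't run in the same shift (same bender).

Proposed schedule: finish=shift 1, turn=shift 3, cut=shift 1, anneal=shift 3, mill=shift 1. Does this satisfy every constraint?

turn can only start once cut is done — holds.
mill must be completed before turn — holds.
anneal and finish can't run in the same shift (same bender) — holds.

Yes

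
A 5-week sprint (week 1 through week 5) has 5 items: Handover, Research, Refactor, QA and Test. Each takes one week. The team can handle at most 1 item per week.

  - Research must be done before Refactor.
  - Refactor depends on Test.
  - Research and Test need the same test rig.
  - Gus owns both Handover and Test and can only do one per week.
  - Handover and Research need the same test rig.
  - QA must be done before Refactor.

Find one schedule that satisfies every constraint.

QA=week 2, Research=week 1, Refactor=week 4, Test=week 3, Handover=week 5

Checking: QA(week 2) before Refactor(week 4); Test(week 3) before Refactor(week 4); Research(week 1) before Refactor(week 4); Handover(week 5) != Research(week 1); Research(week 1) != Test(week 3); Handover(week 5) != Test(week 3); max 1 per week (cap 1).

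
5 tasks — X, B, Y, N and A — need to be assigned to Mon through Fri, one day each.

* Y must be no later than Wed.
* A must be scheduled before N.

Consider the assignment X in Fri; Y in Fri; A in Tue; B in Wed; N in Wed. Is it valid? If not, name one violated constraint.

No. Y must be no later than Wed is not satisfied.

A must be scheduled before N — holds.
Y must be no later than Wed — violated.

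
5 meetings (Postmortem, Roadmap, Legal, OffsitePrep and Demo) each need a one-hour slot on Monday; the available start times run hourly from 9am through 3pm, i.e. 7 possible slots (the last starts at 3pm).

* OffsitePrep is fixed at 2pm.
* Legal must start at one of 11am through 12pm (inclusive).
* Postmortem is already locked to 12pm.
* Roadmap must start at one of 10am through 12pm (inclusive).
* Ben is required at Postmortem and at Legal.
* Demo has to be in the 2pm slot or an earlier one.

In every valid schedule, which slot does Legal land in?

11am

Legal's window is 11am–12pm.
Postmortem is fixed at 12pm, and Legal can't share a slot with Postmortem.
So Legal must be 11am.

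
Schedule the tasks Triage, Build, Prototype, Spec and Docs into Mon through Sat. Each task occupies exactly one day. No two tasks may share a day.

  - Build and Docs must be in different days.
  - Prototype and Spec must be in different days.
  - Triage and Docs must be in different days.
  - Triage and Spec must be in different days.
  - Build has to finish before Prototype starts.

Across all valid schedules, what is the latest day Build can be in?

Downstream work caps Build at Fri.
Build at Fri is achievable: Docs -> Wed; Prototype -> Sat; Triage -> Mon; Spec -> Tue; Build -> Fri.

Fri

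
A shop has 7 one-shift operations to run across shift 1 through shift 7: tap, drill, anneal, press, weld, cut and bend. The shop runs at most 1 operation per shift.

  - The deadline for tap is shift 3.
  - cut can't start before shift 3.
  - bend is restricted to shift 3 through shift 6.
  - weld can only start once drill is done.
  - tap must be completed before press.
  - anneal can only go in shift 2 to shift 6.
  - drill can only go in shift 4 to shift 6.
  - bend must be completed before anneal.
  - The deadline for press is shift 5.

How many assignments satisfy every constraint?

Splitting on drill: it can be shift 4 (5), shift 5 (4), shift 6 (3). Listing each branch's schedules as (tap, anneal, press, weld, cut, bend) by shift number:
drill=shift 4: (1,5,2,6,7,3) (1,5,2,7,6,3) (1,6,2,5,7,3) (1,6,2,7,3,5) (1,6,2,7,5,3) — 5.
drill=shift 5: (1,4,2,6,7,3) (1,4,2,7,6,3) (1,6,2,7,3,4) (1,6,2,7,4,3) — 4.
drill=shift 6: (1,4,2,7,5,3) (1,5,2,7,3,4) (1,5,2,7,4,3) — 3.
Summing: 5 + 4 + 3 = 12.

12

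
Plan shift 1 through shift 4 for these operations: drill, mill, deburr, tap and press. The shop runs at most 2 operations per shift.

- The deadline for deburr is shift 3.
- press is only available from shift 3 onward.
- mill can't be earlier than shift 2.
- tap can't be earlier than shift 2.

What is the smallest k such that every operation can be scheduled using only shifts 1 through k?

3

With at most 2 per shift and 5 operations, at least 3 shifts are needed.
press can't be placed before shift 3, so the schedule must run through at least shift 3.
3 works (last occupied shift: shift 3): for example mill in shift 2; press in shift 3; tap in shift 2; drill in shift 1; deburr in shift 1.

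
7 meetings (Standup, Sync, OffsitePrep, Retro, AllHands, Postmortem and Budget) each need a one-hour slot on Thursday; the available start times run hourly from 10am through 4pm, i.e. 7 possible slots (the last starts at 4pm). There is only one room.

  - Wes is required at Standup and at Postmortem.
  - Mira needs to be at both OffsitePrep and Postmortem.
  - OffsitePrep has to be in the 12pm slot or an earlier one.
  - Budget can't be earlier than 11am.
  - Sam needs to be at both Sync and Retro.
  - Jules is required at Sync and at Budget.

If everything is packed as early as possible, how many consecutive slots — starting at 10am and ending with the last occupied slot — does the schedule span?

With at most 1 per slot and 7 meetings, at least 7 slots are needed.
Budget can't be placed before 11am — that is slot 2 counting from 10am — so the schedule must run through at least 2 slots.
7 works (last occupied slot: 4pm): for example Postmortem in 4pm, Sync in 1pm, AllHands in 3pm, OffsitePrep in 10am, Retro in 2pm, Standup in 12pm, Budget in 11am.

7 slots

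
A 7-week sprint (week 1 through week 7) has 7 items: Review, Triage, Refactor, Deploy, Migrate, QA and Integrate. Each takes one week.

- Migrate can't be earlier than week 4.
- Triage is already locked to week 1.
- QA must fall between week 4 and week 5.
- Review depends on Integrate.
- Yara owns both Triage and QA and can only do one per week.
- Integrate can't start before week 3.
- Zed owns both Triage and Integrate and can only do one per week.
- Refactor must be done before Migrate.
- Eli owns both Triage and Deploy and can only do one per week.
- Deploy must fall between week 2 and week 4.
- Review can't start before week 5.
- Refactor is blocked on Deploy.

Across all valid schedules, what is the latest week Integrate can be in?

week 6

Integrate is available from week 3; downstream work caps Integrate at week 6.
Integrate at week 6 is achievable: Review -> week 7, Migrate -> week 4, QA -> week 4, Deploy -> week 2, Integrate -> week 6, Refactor -> week 3, Triage -> week 1.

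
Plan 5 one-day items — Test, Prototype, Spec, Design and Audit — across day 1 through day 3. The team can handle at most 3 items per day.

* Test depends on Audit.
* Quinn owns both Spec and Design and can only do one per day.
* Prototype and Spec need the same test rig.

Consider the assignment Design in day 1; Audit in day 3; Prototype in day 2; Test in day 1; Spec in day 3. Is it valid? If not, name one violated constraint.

Test depends on Audit — violated.
The team can handle at most 3 items per day — holds.
Prototype and Spec need the same test rig — holds.
Quinn owns both Spec and Design and can only do one per day — holds.

No — it violates: Test depends on Audit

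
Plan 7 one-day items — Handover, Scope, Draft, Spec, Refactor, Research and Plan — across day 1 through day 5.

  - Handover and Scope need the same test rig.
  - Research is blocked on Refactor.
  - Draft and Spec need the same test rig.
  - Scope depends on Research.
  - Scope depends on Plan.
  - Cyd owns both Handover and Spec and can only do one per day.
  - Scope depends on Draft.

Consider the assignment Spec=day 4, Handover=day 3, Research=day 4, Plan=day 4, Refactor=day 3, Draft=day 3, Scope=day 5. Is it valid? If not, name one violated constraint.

Yes, all constraints hold

Scope depends on Draft — holds.
Draft and Spec need the same test rig — holds.
Scope depends on Plan — holds.
Research is blocked on Refactor — holds.
Scope depends on Research — holds.
Handover and Scope need the same test rig — holds.
Cyd owns both Handover and Spec and can only do one per day — holds.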